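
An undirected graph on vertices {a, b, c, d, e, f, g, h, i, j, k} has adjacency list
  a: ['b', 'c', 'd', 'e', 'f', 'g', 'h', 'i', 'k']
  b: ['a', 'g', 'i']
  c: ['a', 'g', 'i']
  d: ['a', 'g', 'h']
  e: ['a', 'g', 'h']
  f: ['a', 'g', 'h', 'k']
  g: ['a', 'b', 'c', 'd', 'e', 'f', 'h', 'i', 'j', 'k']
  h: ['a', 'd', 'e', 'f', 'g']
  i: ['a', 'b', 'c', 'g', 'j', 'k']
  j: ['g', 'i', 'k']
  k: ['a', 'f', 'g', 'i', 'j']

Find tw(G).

A width-3 tree decomposition is:
Bags: B1 = {a, g, i, k}  B2 = {a, f, g, k}  B3 = {g, i, j, k}  B4 = {a, c, g, i}  B5 = {a, f, g, h}  B6 = {a, d, g, h}  B7 = {a, e, g, h}  B8 = {a, b, g, i}
Tree: B1–B2, B1–B3, B1–B4, B2–B5, B5–B6, B6–B7, B4–B8
Every bag has size at most 4, so the width is 4 − 1 = 3 and tw(G) ≤ 3. On the other hand G contains the 4-clique {g, i, j, k}. A clique must lie in a single bag of any decomposition, so no decomposition can have width below 3. The upper and lower bounds meet at 3, so that is the treewidth.

3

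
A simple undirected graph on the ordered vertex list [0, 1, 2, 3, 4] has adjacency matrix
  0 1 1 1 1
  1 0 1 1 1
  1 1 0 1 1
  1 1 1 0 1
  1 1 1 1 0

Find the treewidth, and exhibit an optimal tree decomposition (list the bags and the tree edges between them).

With just one bag of size 5, the width is 5 − 1 = 4, so tw(G) ≤ 4. For the lower bound, the 5 vertices {0, 1, 2, 3, 4} are pairwise adjacent, and any tree decomposition puts a clique entirely inside one bag — forcing width ≥ 4. Combining the bounds, tw(G) = 4.

Treewidth 4.
Bags: B1 = {0, 1, 2, 3, 4}
Tree: (single bag)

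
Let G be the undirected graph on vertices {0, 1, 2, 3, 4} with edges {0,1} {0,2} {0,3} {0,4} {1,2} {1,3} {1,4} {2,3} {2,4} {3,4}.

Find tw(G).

4

A width-4 tree decomposition is:
Bags: B1 = {0, 1, 2, 3, 4}
Tree: (single bag)
A single bag containing all 5 vertices is trivially a valid decomposition of width 4. For the lower bound, the 5 vertices {0, 1, 2, 3, 4} are pairwise adjacent, and any tree decomposition puts a clique entirely inside one bag — forcing width ≥ 4. Combining the bounds, tw(G) = 4.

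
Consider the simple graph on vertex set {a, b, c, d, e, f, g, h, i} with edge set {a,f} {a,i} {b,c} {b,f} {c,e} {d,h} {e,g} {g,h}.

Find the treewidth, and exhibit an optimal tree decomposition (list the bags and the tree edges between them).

Each bag holds 2 vertices, so the decomposition has width 1, which upper-bounds the treewidth. G has an edge, so its treewidth is at least 1. Therefore the treewidth is 1.

Treewidth 1.
Bags: B1 = {a, i}  B2 = {a, f}  B3 = {b, f}  B4 = {b, c}  B5 = {c, e}  B6 = {e, g}  B7 = {g, h}  B8 = {d, h}
Tree: B1–B2, B2–B3, B3–B4, B4–B5, B5–B6, B6–B7, B7–B8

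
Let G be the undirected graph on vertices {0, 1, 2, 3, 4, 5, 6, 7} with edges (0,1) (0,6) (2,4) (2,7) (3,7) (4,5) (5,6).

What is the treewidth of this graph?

1

A width-1 tree decomposition is:
Bags: B1 = {0, 1}  B2 = {0, 6}  B3 = {5, 6}  B4 = {4, 5}  B5 = {2, 4}  B6 = {2, 7}  B7 = {3, 7}
Tree: B1–B2, B2–B3, B3–B4, B4–B5, B5–B6, B6–B7
Every bag has size at most 2, so the width is 2 − 1 = 1 and tw(G) ≤ 1. Any graph with an edge has treewidth ≥ 1, and G has the edge 1–0. Combining the bounds, tw(G) = 1.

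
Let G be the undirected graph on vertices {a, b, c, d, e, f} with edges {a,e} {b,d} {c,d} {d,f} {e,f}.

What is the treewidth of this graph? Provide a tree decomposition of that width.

Treewidth 1.
One optimal decomposition is:
Bags: B1 = {b, d}  B2 = {c, d}  B3 = {d, f}  B4 = {e, f}  B5 = {a, e}
Tree: B1–B2, B1–B3, B3–B4, B4–B5

Every bag has size at most 2, so the width is 2 − 1 = 1 and tw(G) ≤ 1. Since G has at least one edge (e.g. d–b), it is not an edgeless graph, so tw(G) ≥ 1. Combining the bounds, tw(G) = 1.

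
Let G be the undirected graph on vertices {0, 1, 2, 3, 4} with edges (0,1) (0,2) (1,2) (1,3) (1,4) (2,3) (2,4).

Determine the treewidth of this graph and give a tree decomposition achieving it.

The largest bag has 3 vertices, giving width 2; this decomposition certifies tw(G) ≤ 2. For the lower bound, the 3 vertices {0, 1, 2} are pairwise adjacent, and any tree decomposition puts a clique entirely inside one bag — forcing width ≥ 2. Therefore the treewidth is 2.

Treewidth 2.
Bags: B1 = {0, 1, 2}  B2 = {1, 2, 3}  B3 = {1, 2, 4}
Tree: B1–B2, B2–B3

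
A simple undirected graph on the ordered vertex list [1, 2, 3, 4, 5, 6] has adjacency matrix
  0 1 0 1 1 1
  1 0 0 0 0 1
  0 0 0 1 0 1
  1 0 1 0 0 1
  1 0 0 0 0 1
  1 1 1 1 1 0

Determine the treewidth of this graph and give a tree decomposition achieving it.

Treewidth 2.
Bags: B1 = {1, 2, 6}  B2 = {1, 4, 6}  B3 = {3, 4, 6}  B4 = {1, 5, 6}
Tree: B1–B2, B2–B3, B1–B4

The largest bag has 3 vertices, giving width 2; this decomposition certifies tw(G) ≤ 2. Conversely, {1, 2, 6} is a clique of size 3, and the vertices of any clique must share a bag in every tree decomposition; so some bag has ≥ 3 vertices and tw(G) ≥ 2. The upper and lower bounds meet at 2, so that is the treewidth.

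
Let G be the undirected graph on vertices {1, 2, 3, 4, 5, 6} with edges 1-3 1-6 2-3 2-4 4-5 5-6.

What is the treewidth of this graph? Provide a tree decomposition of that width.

Every bag has size at most 3, so the width is 3 − 1 = 2 and tw(G) ≤ 2. Since 5–6–1–3–2–4–5 is a cycle in G, G is not acyclic. Forests are exactly the graphs of treewidth ≤ 1, so tw(G) ≥ 2. Therefore the treewidth is 2.

Treewidth 2.
One such decomposition:
Bags: B1 = {1, 5, 6}  B2 = {1, 3, 5}  B3 = {2, 3, 5}  B4 = {2, 4, 5}
Tree: B1–B2, B2–B3, B3–B4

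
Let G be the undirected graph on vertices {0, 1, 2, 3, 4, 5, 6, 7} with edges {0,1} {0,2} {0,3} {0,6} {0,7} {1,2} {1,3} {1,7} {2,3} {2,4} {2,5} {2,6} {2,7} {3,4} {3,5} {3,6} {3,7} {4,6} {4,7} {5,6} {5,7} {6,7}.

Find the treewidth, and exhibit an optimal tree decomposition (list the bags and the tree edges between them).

Each bag holds 5 vertices, so the decomposition has width 4, which upper-bounds the treewidth. Conversely, {0, 1, 2, 3, 7} is a clique of size 5, and the vertices of any clique must share a bag in every tree decomposition; so some bag has ≥ 5 vertices and tw(G) ≥ 4. Hence tw(G) = 4 exactly.

Treewidth 4.
Bags: B1 = {0, 2, 3, 6, 7}  B2 = {2, 3, 5, 6, 7}  B3 = {0, 1, 2, 3, 7}  B4 = {2, 3, 4, 6, 7}
Tree: B1–B2, B1–B3, B2–B4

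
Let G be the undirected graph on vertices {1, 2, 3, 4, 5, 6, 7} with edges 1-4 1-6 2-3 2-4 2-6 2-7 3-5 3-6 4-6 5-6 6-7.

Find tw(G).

A width-2 tree decomposition is:
Bags: B1 = {2, 3, 6}  B2 = {3, 5, 6}  B3 = {2, 4, 6}  B4 = {1, 4, 6}  B5 = {2, 6, 7}
Tree: B1–B2, B1–B3, B3–B4, B3–B5
The largest bag has 3 vertices, giving width 2; this decomposition certifies tw(G) ≤ 2. Conversely, {1, 4, 6} is a clique of size 3, and the vertices of any clique must share a bag in every tree decomposition; so some bag has ≥ 3 vertices and tw(G) ≥ 2. Therefore the treewidth is 2.

2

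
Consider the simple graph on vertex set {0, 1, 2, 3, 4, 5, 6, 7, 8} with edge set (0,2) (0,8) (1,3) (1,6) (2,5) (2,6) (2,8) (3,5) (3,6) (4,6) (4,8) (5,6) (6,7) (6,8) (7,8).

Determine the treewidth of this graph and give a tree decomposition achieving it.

Treewidth 2.
Bags: B1 = {2, 6, 8}  B2 = {2, 5, 6}  B3 = {0, 2, 8}  B4 = {3, 5, 6}  B5 = {6, 7, 8}  B6 = {4, 6, 8}  B7 = {1, 3, 6}
Tree: B1–B2, B1–B3, B2–B4, B1–B5, B1–B6, B4–B7

Every bag has size at most 3, so the width is 3 − 1 = 2 and tw(G) ≤ 2. On the other hand G contains the 3-clique {0, 2, 8}. A clique must lie in a single bag of any decomposition, so no decomposition can have width below 2. Combining the bounds, tw(G) = 2.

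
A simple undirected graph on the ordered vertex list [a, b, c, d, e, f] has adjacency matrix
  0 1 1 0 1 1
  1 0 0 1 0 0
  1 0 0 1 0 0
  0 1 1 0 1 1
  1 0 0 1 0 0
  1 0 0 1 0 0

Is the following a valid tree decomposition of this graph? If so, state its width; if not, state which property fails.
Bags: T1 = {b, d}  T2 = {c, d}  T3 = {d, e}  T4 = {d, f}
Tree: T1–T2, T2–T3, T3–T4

A tree decomposition must satisfy three properties: every vertex lies in some bag; for every edge, both endpoints lie together in some bag; and for every vertex, the bags containing it form a connected subtree. Here vertex a appears in no bag, so the decomposition is invalid.

No — vertex a appears in no bag.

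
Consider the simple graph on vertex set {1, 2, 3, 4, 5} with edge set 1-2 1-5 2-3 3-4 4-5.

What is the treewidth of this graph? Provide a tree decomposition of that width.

Treewidth 2.
One optimal decomposition is:
Bags: B1 = {3, 4, 5}  B2 = {2, 3, 5}  B3 = {1, 2, 5}
Tree: B1–B2, B2–B3

The largest bag has 3 vertices, giving width 2; this decomposition certifies tw(G) ≤ 2. The edges 5–4–3–2–1–5 form a cycle, so G is not a tree and its treewidth is at least 2. The upper and lower bounds meet at 2, so that is the treewidth.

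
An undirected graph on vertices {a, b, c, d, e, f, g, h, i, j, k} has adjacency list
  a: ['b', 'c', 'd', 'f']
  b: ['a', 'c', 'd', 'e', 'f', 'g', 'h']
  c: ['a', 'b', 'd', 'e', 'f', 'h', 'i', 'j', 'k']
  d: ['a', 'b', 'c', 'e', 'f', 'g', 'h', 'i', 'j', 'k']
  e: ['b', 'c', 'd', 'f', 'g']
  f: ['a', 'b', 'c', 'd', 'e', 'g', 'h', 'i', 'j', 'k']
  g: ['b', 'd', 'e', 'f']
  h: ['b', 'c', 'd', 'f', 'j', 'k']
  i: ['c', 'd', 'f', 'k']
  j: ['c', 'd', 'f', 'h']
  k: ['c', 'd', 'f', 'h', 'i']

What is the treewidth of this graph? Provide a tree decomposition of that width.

Each bag holds 5 vertices, so the decomposition has width 4, which upper-bounds the treewidth. For the lower bound, the 5 vertices {b, d, e, f, g} are pairwise adjacent, and any tree decomposition puts a clique entirely inside one bag — forcing width ≥ 4. The upper and lower bounds meet at 4, so that is the treewidth.

Treewidth 4.
Bags: B1 = {c, d, f, h, k}  B2 = {b, c, d, f, h}  B3 = {b, c, d, e, f}  B4 = {c, d, f, i, k}  B5 = {a, b, c, d, f}  B6 = {c, d, f, h, j}  B7 = {b, d, e, f, g}
Tree: B1–B2, B2–B3, B1–B4, B2–B5, B2–B6, B3–B7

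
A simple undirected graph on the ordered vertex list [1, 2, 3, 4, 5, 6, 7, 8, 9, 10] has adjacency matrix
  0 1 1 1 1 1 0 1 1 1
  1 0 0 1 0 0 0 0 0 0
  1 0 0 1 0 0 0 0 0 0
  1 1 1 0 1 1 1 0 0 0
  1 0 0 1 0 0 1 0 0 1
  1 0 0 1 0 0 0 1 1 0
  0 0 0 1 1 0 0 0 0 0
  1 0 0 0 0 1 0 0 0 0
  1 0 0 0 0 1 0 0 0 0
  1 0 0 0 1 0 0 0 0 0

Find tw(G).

2

A width-2 tree decomposition is:
Bags: B1 = {1, 4, 6}  B2 = {1, 4, 5}  B3 = {1, 3, 4}  B4 = {1, 2, 4}  B5 = {1, 6, 9}  B6 = {1, 5, 10}  B7 = {1, 6, 8}  B8 = {4, 5, 7}
Tree: B1–B2, B1–B3, B1–B4, B1–B5, B2–B6, B1–B7, B2–B8
Every bag has size at most 3, so the width is 3 − 1 = 2 and tw(G) ≤ 2. On the other hand G contains the 3-clique {1, 6, 8}. A clique must lie in a single bag of any decomposition, so no decomposition can have width below 2. The upper and lower bounds meet at 2, so that is the treewidth.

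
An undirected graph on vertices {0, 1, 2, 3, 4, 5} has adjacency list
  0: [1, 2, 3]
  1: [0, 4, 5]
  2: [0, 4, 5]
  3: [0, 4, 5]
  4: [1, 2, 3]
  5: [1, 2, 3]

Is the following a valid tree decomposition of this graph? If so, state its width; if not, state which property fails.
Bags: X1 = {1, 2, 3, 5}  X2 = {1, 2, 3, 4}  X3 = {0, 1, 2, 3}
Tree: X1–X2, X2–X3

Every vertex of G appears in some bag (union = {0, 1, 2, 3, 4, 5}); every edge is covered by a bag; and for each vertex v the set of bags containing v is connected in the bag tree. The decomposition is therefore valid. The largest bag has 4 vertices, so the width is 3.

Yes; width 3.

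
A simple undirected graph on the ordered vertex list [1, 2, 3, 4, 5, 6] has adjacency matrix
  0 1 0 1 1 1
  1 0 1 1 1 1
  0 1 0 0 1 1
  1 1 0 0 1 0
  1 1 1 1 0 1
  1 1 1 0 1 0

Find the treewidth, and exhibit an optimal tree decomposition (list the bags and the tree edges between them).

Every bag has size at most 4, so the width is 4 − 1 = 3 and tw(G) ≤ 3. On the other hand G contains the 4-clique {1, 2, 4, 5}. A clique must lie in a single bag of any decomposition, so no decomposition can have width below 3. Combining the bounds, tw(G) = 3.

Treewidth 3.
One such decomposition:
Bags: B1 = {2, 3, 5, 6}  B2 = {1, 2, 5, 6}  B3 = {1, 2, 4, 5}
Tree: B1–B2, B2–B3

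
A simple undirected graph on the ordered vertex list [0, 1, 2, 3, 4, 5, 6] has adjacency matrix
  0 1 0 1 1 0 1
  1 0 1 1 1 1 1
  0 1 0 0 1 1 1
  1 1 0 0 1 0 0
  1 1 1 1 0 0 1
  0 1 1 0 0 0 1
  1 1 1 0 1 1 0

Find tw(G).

3

A width-3 tree decomposition is:
Bags: B1 = {1, 2, 4, 6}  B2 = {1, 2, 5, 6}  B3 = {0, 1, 4, 6}  B4 = {0, 1, 3, 4}
Tree: B1–B2, B1–B3, B3–B4
Each bag holds 4 vertices, so the decomposition has width 3, which upper-bounds the treewidth. On the other hand G contains the 4-clique {0, 1, 3, 4}. A clique must lie in a single bag of any decomposition, so no decomposition can have width below 3. Hence tw(G) = 3 exactly.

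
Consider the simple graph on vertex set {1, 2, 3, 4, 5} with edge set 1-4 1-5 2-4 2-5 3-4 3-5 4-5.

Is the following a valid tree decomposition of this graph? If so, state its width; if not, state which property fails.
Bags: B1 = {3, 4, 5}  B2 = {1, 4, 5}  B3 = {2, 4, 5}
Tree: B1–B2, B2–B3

Checking the three conditions: (i) the bags cover all of {1, 2, 3, 4, 5}; (ii) for each edge, some bag contains both endpoints; (iii) the bags containing any fixed vertex form a subtree. All hold, so the decomposition is valid with width 3 − 1 = 2.

Yes; width 2.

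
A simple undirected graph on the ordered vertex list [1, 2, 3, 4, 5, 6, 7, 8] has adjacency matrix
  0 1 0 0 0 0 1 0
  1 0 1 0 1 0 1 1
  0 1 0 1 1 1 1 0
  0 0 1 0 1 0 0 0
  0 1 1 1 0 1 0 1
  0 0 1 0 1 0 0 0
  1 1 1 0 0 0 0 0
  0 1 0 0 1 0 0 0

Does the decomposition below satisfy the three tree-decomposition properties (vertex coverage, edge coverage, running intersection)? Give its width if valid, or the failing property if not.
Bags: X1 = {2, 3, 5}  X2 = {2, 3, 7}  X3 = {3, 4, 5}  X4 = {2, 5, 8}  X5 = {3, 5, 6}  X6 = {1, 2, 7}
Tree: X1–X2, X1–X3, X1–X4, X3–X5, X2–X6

Yes; width 2.

Checking the three conditions: (i) the bags cover all of {1, 2, 3, 4, 5, 6, 7, 8}; (ii) for each edge, some bag contains both endpoints; (iii) the bags containing any fixed vertex form a subtree. All hold, so the decomposition is valid with width 3 − 1 = 2.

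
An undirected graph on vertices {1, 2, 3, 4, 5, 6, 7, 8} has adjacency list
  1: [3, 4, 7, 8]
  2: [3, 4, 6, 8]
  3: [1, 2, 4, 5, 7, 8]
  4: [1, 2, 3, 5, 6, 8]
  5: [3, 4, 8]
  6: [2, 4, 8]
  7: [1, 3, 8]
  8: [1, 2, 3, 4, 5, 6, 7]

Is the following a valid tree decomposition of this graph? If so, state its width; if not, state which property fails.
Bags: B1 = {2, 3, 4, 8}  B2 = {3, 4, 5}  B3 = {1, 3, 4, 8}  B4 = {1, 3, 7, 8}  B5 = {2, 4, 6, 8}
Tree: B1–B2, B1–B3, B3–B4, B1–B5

No — edge (8,5) lies in no bag.

A tree decomposition must satisfy three properties: every vertex lies in some bag; for every edge, both endpoints lie together in some bag; and for every vertex, the bags containing it form a connected subtree. Here edge (8,5) lies in no bag, so the decomposition is invalid.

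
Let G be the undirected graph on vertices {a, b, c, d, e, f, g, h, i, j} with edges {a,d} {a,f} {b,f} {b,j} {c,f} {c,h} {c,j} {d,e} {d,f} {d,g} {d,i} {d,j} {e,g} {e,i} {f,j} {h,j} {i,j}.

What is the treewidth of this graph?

2

A width-2 tree decomposition is:
Bags: B1 = {d, f, j}  B2 = {b, f, j}  B3 = {a, d, f}  B4 = {d, i, j}  B5 = {c, f, j}  B6 = {c, h, j}  B7 = {d, e, i}  B8 = {d, e, g}
Tree: B1–B2, B1–B3, B1–B4, B1–B5, B5–B6, B4–B7, B7–B8
Each bag holds 3 vertices, so the decomposition has width 2, which upper-bounds the treewidth. For the lower bound, the 3 vertices {d, e, g} are pairwise adjacent, and any tree decomposition puts a clique entirely inside one bag — forcing width ≥ 2. Combining the bounds, tw(G) = 2.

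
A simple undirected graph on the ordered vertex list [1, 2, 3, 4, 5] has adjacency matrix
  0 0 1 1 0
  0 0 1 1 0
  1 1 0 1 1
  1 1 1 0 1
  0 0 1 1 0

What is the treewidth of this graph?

2

A width-2 tree decomposition is:
Bags: B1 = {1, 3, 4}  B2 = {3, 4, 5}  B3 = {2, 3, 4}
Tree: B1–B2, B2–B3
The largest bag has 3 vertices, giving width 2; this decomposition certifies tw(G) ≤ 2. For the lower bound, the 3 vertices {1, 3, 4} are pairwise adjacent, and any tree decomposition puts a clique entirely inside one bag — forcing width ≥ 2. Combining the bounds, tw(G) = 2.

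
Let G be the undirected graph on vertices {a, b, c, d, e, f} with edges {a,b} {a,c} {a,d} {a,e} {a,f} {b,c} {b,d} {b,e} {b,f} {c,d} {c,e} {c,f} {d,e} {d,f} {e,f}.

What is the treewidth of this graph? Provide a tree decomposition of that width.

With just one bag of size 6, the width is 6 − 1 = 5, so tw(G) ≤ 5. On the other hand G contains the 6-clique {a, b, c, d, e, f}. A clique must lie in a single bag of any decomposition, so no decomposition can have width below 5. Hence tw(G) = 5 exactly.

Treewidth 5.
One such decomposition:
Bags: B1 = {a, b, c, d, e, f}
Tree: (single bag)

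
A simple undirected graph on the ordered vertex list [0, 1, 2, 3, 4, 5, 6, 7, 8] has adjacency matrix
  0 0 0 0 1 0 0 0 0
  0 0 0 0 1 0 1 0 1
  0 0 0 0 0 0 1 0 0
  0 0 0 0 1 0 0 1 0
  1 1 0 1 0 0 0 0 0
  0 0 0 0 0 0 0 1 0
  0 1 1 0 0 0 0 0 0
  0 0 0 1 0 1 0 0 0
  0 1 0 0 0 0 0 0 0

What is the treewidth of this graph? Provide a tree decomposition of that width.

Every bag has size at most 2, so the width is 2 − 1 = 1 and tw(G) ≤ 1. G has an edge, so its treewidth is at least 1. Therefore the treewidth is 1.

Treewidth 1.
One such decomposition:
Bags: B1 = {2, 6}  B2 = {1, 6}  B3 = {1, 4}  B4 = {3, 4}  B5 = {0, 4}  B6 = {3, 7}  B7 = {1, 8}  B8 = {5, 7}
Tree: B1–B2, B2–B3, B3–B4, B3–B5, B4–B6, B2–B7, B6–B8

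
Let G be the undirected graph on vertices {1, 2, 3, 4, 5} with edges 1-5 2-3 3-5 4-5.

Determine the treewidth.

A width-1 tree decomposition is:
Bags: B1 = {4, 5}  B2 = {3, 5}  B3 = {1, 5}  B4 = {2, 3}
Tree: B1–B2, B1–B3, B2–B4
Every bag has size at most 2, so the width is 2 − 1 = 1 and tw(G) ≤ 1. Any graph with an edge has treewidth ≥ 1, and G has the edge 5–4. Therefore the treewidth is 1.

1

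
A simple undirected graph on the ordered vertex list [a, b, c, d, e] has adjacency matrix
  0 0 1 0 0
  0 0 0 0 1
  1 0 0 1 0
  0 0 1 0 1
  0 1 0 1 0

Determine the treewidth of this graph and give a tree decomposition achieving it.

The largest bag has 2 vertices, giving width 1; this decomposition certifies tw(G) ≤ 1. Since G has at least one edge (e.g. e–d), it is not an edgeless graph, so tw(G) ≥ 1. Therefore the treewidth is 1.

Treewidth 1.
One optimal decomposition is:
Bags: B1 = {d, e}  B2 = {c, d}  B3 = {a, c}  B4 = {b, e}
Tree: B1–B2, B2–B3, B1–B4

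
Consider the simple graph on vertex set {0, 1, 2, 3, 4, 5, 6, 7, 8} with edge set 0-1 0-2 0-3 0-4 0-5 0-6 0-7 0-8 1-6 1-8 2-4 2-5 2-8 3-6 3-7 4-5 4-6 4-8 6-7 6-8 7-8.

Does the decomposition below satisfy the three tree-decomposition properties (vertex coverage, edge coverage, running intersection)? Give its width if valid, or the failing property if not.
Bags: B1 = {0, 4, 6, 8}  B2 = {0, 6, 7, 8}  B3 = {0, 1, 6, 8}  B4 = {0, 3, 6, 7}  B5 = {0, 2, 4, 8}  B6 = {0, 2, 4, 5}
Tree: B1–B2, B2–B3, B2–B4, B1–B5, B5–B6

Checking the three conditions: (i) the bags cover all of {0, 1, 2, 3, 4, 5, 6, 7, 8}; (ii) for each edge, some bag contains both endpoints; (iii) the bags containing any fixed vertex form a subtree. All hold, so the decomposition is valid with width 4 − 1 = 3.

Yes; width 3.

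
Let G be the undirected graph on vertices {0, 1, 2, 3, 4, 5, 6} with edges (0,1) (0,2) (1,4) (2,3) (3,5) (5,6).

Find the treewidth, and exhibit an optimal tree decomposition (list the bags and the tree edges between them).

Treewidth 1.
One such decomposition:
Bags: B1 = {5, 6}  B2 = {3, 5}  B3 = {2, 3}  B4 = {0, 2}  B5 = {0, 1}  B6 = {1, 4}
Tree: B1–B2, B2–B3, B3–B4, B4–B5, B5–B6

Every bag has size at most 2, so the width is 2 − 1 = 1 and tw(G) ≤ 1. G has an edge, so its treewidth is at least 1. Combining the bounds, tw(G) = 1.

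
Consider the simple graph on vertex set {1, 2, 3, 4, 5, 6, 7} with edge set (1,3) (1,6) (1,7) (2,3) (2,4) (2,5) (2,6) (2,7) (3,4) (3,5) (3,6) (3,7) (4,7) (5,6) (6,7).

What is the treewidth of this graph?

3

A width-3 tree decomposition is:
Bags: B1 = {2, 3, 5, 6}  B2 = {2, 3, 6, 7}  B3 = {2, 3, 4, 7}  B4 = {1, 3, 6, 7}
Tree: B1–B2, B2–B3, B2–B4
Every bag has size at most 4, so the width is 4 − 1 = 3 and tw(G) ≤ 3. Conversely, {1, 3, 6, 7} is a clique of size 4, and the vertices of any clique must share a bag in every tree decomposition; so some bag has ≥ 4 vertices and tw(G) ≥ 3. Combining the bounds, tw(G) = 3.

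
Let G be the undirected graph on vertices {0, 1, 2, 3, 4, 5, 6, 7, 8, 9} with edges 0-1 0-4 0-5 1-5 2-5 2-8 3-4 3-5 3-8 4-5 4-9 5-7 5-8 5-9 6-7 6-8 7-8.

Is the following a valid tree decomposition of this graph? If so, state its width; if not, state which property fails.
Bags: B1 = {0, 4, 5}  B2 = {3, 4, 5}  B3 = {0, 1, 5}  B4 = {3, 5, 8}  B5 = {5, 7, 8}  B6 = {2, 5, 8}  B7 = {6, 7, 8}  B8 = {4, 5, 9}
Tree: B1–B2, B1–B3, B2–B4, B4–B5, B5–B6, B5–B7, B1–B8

Every vertex of G appears in some bag (union = {0, 1, 2, 3, 4, 5, 6, 7, 8, 9}); every edge is covered by a bag; and for each vertex v the set of bags containing v is connected in the bag tree. The decomposition is therefore valid. The largest bag has 3 vertices, so the width is 2.

Yes; width 2.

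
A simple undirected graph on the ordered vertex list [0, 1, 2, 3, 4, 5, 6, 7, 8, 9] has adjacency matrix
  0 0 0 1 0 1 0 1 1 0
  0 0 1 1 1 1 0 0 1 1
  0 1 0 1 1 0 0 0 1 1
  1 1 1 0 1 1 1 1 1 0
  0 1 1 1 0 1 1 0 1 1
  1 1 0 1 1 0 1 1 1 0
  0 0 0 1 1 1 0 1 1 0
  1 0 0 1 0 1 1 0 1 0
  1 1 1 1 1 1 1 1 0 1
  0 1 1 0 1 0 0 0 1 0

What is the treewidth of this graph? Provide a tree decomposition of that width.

Treewidth 4.
One such decomposition:
Bags: B1 = {1, 2, 4, 8, 9}  B2 = {1, 2, 3, 4, 8}  B3 = {1, 3, 4, 5, 8}  B4 = {3, 4, 5, 6, 8}  B5 = {3, 5, 6, 7, 8}  B6 = {0, 3, 5, 7, 8}
Tree: B1–B2, B2–B3, B3–B4, B4–B5, B5–B6

The largest bag has 5 vertices, giving width 4; this decomposition certifies tw(G) ≤ 4. For the lower bound, the 5 vertices {1, 2, 4, 8, 9} are pairwise adjacent, and any tree decomposition puts a clique entirely inside one bag — forcing width ≥ 4. Therefore the treewidth is 4.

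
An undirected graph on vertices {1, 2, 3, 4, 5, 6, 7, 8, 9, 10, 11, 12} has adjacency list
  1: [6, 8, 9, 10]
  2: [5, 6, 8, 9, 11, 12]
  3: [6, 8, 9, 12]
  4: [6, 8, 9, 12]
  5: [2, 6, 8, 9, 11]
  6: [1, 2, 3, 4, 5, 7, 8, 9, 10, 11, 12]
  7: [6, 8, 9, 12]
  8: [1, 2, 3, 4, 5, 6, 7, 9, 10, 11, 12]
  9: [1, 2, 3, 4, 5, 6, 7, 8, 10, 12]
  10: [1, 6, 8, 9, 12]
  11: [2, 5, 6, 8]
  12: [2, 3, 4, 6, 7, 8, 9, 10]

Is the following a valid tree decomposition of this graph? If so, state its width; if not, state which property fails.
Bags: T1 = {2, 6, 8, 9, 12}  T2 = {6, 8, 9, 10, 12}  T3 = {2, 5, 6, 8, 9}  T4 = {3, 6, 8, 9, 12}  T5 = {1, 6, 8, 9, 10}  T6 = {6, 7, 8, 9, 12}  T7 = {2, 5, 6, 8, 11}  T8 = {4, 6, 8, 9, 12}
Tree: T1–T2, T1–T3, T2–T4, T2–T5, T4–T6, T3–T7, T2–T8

Yes; width 4.

Vertex coverage: the bags together contain {1, 2, 3, 4, 5, 6, 7, 8, 9, 10, 11, 12}, the full vertex set. Edge coverage: each edge of G has both endpoints in at least one bag. Running intersection: for every vertex, the bags containing it form a connected subtree. All three properties hold, so this is a valid tree decomposition of width max|bag| − 1 = 4, and hence tw(G) ≤ 4.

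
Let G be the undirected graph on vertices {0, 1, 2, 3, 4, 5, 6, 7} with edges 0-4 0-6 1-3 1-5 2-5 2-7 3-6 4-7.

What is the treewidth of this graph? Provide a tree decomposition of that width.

Each bag holds 3 vertices, so the decomposition has width 2, which upper-bounds the treewidth. The edges 5–2–7–4–0–6–3–1–5 form a cycle, so G is not a tree and its treewidth is at least 2. Hence tw(G) = 2 exactly.

Treewidth 2.
One such decomposition:
Bags: B1 = {2, 5, 7}  B2 = {4, 5, 7}  B3 = {0, 4, 5}  B4 = {0, 5, 6}  B5 = {3, 5, 6}  B6 = {1, 3, 5}
Tree: B1–B2, B2–B3, B3–B4, B4–B5, B5–B6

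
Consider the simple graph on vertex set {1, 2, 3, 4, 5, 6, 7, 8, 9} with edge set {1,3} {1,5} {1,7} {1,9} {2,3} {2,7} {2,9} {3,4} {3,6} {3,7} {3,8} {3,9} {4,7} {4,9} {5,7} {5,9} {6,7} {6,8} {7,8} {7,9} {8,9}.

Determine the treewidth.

A width-3 tree decomposition is:
Bags: B1 = {3, 6, 7, 8}  B2 = {3, 7, 8, 9}  B3 = {1, 3, 7, 9}  B4 = {2, 3, 7, 9}  B5 = {1, 5, 7, 9}  B6 = {3, 4, 7, 9}
Tree: B1–B2, B2–B3, B2–B4, B3–B5, B2–B6
Every bag has size at most 4, so the width is 4 − 1 = 3 and tw(G) ≤ 3. On the other hand G contains the 4-clique {3, 7, 8, 9}. A clique must lie in a single bag of any decomposition, so no decomposition can have width below 3. Therefore the treewidth is 3.

3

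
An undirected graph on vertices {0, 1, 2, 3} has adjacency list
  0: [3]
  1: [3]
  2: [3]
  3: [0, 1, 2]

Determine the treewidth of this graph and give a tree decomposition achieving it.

The largest bag has 2 vertices, giving width 1; this decomposition certifies tw(G) ≤ 1. Since G has at least one edge (e.g. 1–3), it is not an edgeless graph, so tw(G) ≥ 1. Combining the bounds, tw(G) = 1.

Treewidth 1.
Bags: B1 = {1, 3}  B2 = {0, 3}  B3 = {2, 3}
Tree: B1–B2, B2–B3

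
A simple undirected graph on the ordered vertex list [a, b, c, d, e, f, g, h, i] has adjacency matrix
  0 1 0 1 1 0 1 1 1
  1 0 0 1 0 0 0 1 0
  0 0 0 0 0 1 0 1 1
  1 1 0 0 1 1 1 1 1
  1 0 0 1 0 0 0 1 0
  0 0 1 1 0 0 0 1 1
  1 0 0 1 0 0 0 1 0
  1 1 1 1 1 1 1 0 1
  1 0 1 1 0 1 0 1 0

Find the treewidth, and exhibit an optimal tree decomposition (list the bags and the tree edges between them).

Treewidth 3.
One optimal decomposition is:
Bags: B1 = {a, b, d, h}  B2 = {a, d, h, i}  B3 = {d, f, h, i}  B4 = {a, d, g, h}  B5 = {a, d, e, h}  B6 = {c, f, h, i}
Tree: B1–B2, B2–B3, B2–B4, B4–B5, B3–B6

The largest bag has 4 vertices, giving width 3; this decomposition certifies tw(G) ≤ 3. On the other hand G contains the 4-clique {a, d, g, h}. A clique must lie in a single bag of any decomposition, so no decomposition can have width below 3. Therefore the treewidth is 3.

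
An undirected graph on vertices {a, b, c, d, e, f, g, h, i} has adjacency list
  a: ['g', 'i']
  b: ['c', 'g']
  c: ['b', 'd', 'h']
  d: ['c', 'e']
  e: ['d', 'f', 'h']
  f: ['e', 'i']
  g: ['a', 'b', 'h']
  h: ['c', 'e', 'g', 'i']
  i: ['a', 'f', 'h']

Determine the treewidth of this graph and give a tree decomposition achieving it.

Treewidth 3.
One optimal decomposition is:
Bags: B1 = {a, f, g, i}  B2 = {f, g, h, i}  B3 = {e, f, g, h}  B4 = {b, e, g, h}  B5 = {b, c, e, h}  B6 = {b, c, d, e}
Tree: B1–B2, B2–B3, B3–B4, B4–B5, B5–B6

The largest bag has 4 vertices, giving width 3; this decomposition certifies tw(G) ≤ 3. For the lower bound: the 4 vertex sets {a,f,i}, {g}, {h}, {b,c,d,e} are disjoint, each induces a connected subgraph, and every pair is joined by at least one edge of G. Contracting each set to a single vertex therefore yields K_{4} as a minor, and since treewidth is minor-monotone, tw(G) ≥ tw(K_{4}) = 3. Therefore the treewidth is 3.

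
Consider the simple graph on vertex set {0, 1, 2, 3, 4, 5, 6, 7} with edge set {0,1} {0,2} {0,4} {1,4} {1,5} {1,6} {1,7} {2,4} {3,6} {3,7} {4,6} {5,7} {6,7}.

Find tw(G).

2

A width-2 tree decomposition is:
Bags: B1 = {1, 4, 6}  B2 = {1, 6, 7}  B3 = {3, 6, 7}  B4 = {0, 1, 4}  B5 = {0, 2, 4}  B6 = {1, 5, 7}
Tree: B1–B2, B2–B3, B1–B4, B4–B5, B2–B6
Each bag holds 3 vertices, so the decomposition has width 2, which upper-bounds the treewidth. Conversely, {0, 1, 4} is a clique of size 3, and the vertices of any clique must share a bag in every tree decomposition; so some bag has ≥ 3 vertices and tw(G) ≥ 2. Therefore the treewidth is 2.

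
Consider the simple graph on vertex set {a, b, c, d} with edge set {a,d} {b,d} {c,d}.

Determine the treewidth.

A width-1 tree decomposition is:
Bags: B1 = {a, d}  B2 = {b, d}  B3 = {c, d}
Tree: B1–B2, B1–B3
Each bag holds 2 vertices, so the decomposition has width 1, which upper-bounds the treewidth. Any graph with an edge has treewidth ≥ 1, and G has the edge a–d. The upper and lower bounds meet at 1, so that is the treewidth.

1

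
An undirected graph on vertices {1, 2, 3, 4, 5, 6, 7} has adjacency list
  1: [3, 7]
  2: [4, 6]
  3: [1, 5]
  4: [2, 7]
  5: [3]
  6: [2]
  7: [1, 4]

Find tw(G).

1

A width-1 tree decomposition is:
Bags: B1 = {3, 5}  B2 = {1, 3}  B3 = {1, 7}  B4 = {4, 7}  B5 = {2, 4}  B6 = {2, 6}
Tree: B1–B2, B2–B3, B3–B4, B4–B5, B5–B6
Each bag holds 2 vertices, so the decomposition has width 1, which upper-bounds the treewidth. Any graph with an edge has treewidth ≥ 1, and G has the edge 5–3. The upper and lower bounds meet at 1, so that is the treewidth.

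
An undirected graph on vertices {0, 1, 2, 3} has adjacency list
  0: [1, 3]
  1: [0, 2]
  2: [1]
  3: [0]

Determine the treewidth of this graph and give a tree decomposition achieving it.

Treewidth 1.
One optimal decomposition is:
Bags: B1 = {1, 2}  B2 = {0, 1}  B3 = {0, 3}
Tree: B1–B2, B2–B3

The largest bag has 2 vertices, giving width 1; this decomposition certifies tw(G) ≤ 1. Any graph with an edge has treewidth ≥ 1, and G has the edge 2–1. Therefore the treewidth is 1.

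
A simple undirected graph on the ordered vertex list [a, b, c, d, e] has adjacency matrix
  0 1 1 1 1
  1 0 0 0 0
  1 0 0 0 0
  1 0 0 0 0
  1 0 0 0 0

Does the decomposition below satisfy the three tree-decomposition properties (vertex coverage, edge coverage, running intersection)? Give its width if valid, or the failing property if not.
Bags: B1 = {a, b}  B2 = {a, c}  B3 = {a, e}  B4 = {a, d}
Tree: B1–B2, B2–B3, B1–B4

Vertex coverage: the bags together contain {a, b, c, d, e}, the full vertex set. Edge coverage: each edge of G has both endpoints in at least one bag. Running intersection: for every vertex, the bags containing it form a connected subtree. All three properties hold, so this is a valid tree decomposition of width max|bag| − 1 = 1, and hence tw(G) ≤ 1.

Yes; width 1.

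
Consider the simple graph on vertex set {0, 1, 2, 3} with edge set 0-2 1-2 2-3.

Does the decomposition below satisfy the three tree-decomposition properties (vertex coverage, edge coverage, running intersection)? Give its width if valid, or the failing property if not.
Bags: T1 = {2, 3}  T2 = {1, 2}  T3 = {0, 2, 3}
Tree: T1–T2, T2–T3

A tree decomposition must satisfy three properties: every vertex lies in some bag; for every edge, both endpoints lie together in some bag; and for every vertex, the bags containing it form a connected subtree. Here bags containing vertex 3 are not connected in the tree, so the decomposition is invalid.

No — bags containing vertex 3 are not connected in the tree.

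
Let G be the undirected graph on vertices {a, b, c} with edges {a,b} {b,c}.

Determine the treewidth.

1

A width-1 tree decomposition is:
Bags: B1 = {b, c}  B2 = {a, b}
Tree: B1–B2
Every bag has size at most 2, so the width is 2 − 1 = 1 and tw(G) ≤ 1. Since G has at least one edge (e.g. c–b), it is not an edgeless graph, so tw(G) ≥ 1. Combining the bounds, tw(G) = 1.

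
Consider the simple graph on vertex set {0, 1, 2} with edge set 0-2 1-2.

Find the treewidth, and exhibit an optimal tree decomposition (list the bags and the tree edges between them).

Each bag holds 2 vertices, so the decomposition has width 1, which upper-bounds the treewidth. G has an edge, so its treewidth is at least 1. Therefore the treewidth is 1.

Treewidth 1.
One optimal decomposition is:
Bags: B1 = {1, 2}  B2 = {0, 2}
Tree: B1–B2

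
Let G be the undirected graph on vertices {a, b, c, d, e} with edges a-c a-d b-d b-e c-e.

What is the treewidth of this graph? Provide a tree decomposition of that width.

Each bag holds 3 vertices, so the decomposition has width 2, which upper-bounds the treewidth. For the lower bound, G contains the cycle a–d–b–e–c–a, so G is not a forest; only forests have treewidth ≤ 1, hence tw(G) ≥ 2. The upper and lower bounds meet at 2, so that is the treewidth.

Treewidth 2.
One optimal decomposition is:
Bags: B1 = {a, b, d}  B2 = {a, b, e}  B3 = {a, c, e}
Tree: B1–B2, B2–B3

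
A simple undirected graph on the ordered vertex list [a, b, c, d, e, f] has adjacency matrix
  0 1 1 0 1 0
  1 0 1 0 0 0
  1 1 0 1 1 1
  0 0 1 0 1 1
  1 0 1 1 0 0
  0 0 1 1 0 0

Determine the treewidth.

A width-2 tree decomposition is:
Bags: B1 = {c, d, e}  B2 = {a, c, e}  B3 = {c, d, f}  B4 = {a, b, c}
Tree: B1–B2, B1–B3, B2–B4
Each bag holds 3 vertices, so the decomposition has width 2, which upper-bounds the treewidth. For the lower bound, the 3 vertices {c, d, e} are pairwise adjacent, and any tree decomposition puts a clique entirely inside one bag — forcing width ≥ 2. The upper and lower bounds meet at 2, so that is the treewidth.

2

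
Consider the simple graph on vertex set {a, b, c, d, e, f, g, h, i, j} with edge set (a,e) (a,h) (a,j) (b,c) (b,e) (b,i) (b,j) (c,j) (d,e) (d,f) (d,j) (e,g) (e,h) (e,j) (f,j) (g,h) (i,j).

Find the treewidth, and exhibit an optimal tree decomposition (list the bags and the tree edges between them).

Treewidth 2.
One such decomposition:
Bags: B1 = {b, e, j}  B2 = {d, e, j}  B3 = {b, c, j}  B4 = {a, e, j}  B5 = {a, e, h}  B6 = {e, g, h}  B7 = {b, i, j}  B8 = {d, f, j}
Tree: B1–B2, B1–B3, B2–B4, B4–B5, B5–B6, B3–B7, B2–B8

Every bag has size at most 3, so the width is 3 − 1 = 2 and tw(G) ≤ 2. For the lower bound, the 3 vertices {e, g, h} are pairwise adjacent, and any tree decomposition puts a clique entirely inside one bag — forcing width ≥ 2. Hence tw(G) = 2 exactly.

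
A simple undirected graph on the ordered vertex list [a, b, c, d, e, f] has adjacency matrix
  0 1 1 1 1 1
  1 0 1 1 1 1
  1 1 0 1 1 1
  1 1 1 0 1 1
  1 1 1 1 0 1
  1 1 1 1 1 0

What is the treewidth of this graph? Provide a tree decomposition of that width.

With just one bag of size 6, the width is 6 − 1 = 5, so tw(G) ≤ 5. For the lower bound, the 6 vertices {a, b, c, d, e, f} are pairwise adjacent, and any tree decomposition puts a clique entirely inside one bag — forcing width ≥ 5. Therefore the treewidth is 5.

Treewidth 5.
One such decomposition:
Bags: B1 = {a, b, c, d, e, f}
Tree: (single bag)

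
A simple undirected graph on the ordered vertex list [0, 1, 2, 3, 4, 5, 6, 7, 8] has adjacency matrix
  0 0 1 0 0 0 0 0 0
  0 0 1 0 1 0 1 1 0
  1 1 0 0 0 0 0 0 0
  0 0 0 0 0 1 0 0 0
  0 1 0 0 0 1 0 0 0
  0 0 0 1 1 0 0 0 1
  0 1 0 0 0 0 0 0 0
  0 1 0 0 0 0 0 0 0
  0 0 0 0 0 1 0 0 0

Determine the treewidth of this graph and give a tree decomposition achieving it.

Treewidth 1.
One such decomposition:
Bags: B1 = {4, 5}  B2 = {1, 4}  B3 = {1, 2}  B4 = {5, 8}  B5 = {1, 6}  B6 = {3, 5}  B7 = {1, 7}  B8 = {0, 2}
Tree: B1–B2, B2–B3, B1–B4, B3–B5, B4–B6, B2–B7, B3–B8

The largest bag has 2 vertices, giving width 1; this decomposition certifies tw(G) ≤ 1. G has an edge, so its treewidth is at least 1. The upper and lower bounds meet at 1, so that is the treewidth.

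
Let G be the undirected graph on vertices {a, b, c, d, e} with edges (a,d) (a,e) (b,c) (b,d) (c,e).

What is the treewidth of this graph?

A width-2 tree decomposition is:
Bags: B1 = {b, c, d}  B2 = {a, c, d}  B3 = {a, c, e}
Tree: B1–B2, B2–B3
Every bag has size at most 3, so the width is 3 − 1 = 2 and tw(G) ≤ 2. The edges c–b–d–a–e–c form a cycle, so G is not a tree and its treewidth is at least 2. Combining the bounds, tw(G) = 2.

2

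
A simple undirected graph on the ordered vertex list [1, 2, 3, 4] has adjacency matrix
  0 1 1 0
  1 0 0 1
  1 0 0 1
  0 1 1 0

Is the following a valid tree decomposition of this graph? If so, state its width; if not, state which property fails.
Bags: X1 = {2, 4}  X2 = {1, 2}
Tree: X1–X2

A tree decomposition must satisfy three properties: every vertex lies in some bag; for every edge, both endpoints lie together in some bag; and for every vertex, the bags containing it form a connected subtree. Here vertex 3 appears in no bag, so the decomposition is invalid.

No — vertex 3 appears in no bag.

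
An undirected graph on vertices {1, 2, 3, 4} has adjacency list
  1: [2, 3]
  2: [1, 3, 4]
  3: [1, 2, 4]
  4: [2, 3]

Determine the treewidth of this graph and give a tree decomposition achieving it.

The largest bag has 3 vertices, giving width 2; this decomposition certifies tw(G) ≤ 2. On the other hand G contains the 3-clique {1, 2, 3}. A clique must lie in a single bag of any decomposition, so no decomposition can have width below 2. The upper and lower bounds meet at 2, so that is the treewidth.

Treewidth 2.
Bags: B1 = {1, 2, 3}  B2 = {2, 3, 4}
Tree: B1–B2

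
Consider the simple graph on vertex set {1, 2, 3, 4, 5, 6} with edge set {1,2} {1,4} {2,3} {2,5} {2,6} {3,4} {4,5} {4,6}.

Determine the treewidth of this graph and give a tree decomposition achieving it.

Each bag holds 3 vertices, so the decomposition has width 2, which upper-bounds the treewidth. Since 2–1–4–5–2 is a cycle in G, G is not acyclic. Forests are exactly the graphs of treewidth ≤ 1, so tw(G) ≥ 2. The upper and lower bounds meet at 2, so that is the treewidth.

Treewidth 2.
One optimal decomposition is:
Bags: B1 = {1, 2, 4}  B2 = {2, 4, 5}  B3 = {2, 3, 4}  B4 = {2, 4, 6}
Tree: B1–B2, B2–B3, B3–B4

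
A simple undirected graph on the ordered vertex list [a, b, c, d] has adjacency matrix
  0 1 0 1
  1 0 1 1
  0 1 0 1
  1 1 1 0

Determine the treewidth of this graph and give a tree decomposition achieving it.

The largest bag has 3 vertices, giving width 2; this decomposition certifies tw(G) ≤ 2. For the lower bound, the 3 vertices {b, c, d} are pairwise adjacent, and any tree decomposition puts a clique entirely inside one bag — forcing width ≥ 2. Therefore the treewidth is 2.

Treewidth 2.
Bags: B1 = {a, b, d}  B2 = {b, c, d}
Tree: B1–B2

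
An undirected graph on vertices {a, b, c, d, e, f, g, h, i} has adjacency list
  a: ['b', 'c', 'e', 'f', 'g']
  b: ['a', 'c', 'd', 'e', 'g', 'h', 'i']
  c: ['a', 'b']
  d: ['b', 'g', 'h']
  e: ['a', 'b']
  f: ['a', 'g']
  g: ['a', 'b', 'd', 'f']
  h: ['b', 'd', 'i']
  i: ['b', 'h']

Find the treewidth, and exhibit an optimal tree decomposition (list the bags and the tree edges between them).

Each bag holds 3 vertices, so the decomposition has width 2, which upper-bounds the treewidth. For the lower bound, the 3 vertices {a, f, g} are pairwise adjacent, and any tree decomposition puts a clique entirely inside one bag — forcing width ≥ 2. The upper and lower bounds meet at 2, so that is the treewidth.

Treewidth 2.
One optimal decomposition is:
Bags: B1 = {a, b, e}  B2 = {a, b, g}  B3 = {a, b, c}  B4 = {b, d, g}  B5 = {b, d, h}  B6 = {a, f, g}  B7 = {b, h, i}
Tree: B1–B2, B1–B3, B2–B4, B4–B5, B2–B6, B5–B7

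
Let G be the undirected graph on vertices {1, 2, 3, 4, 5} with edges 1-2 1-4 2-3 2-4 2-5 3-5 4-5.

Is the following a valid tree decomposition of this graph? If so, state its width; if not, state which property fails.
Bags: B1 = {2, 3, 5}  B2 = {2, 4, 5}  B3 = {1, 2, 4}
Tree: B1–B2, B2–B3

Vertex coverage: the bags together contain {1, 2, 3, 4, 5}, the full vertex set. Edge coverage: each edge of G has both endpoints in at least one bag. Running intersection: for every vertex, the bags containing it form a connected subtree. All three properties hold, so this is a valid tree decomposition of width max|bag| − 1 = 2, and hence tw(G) ≤ 2.

Yes; width 2.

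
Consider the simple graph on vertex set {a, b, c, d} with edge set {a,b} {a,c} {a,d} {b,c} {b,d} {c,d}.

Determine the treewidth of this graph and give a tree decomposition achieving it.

Treewidth 3.
One such decomposition:
Bags: B1 = {a, b, c, d}
Tree: (single bag)

A single bag containing all 4 vertices is trivially a valid decomposition of width 3. Conversely, {a, b, c, d} is a clique of size 4, and the vertices of any clique must share a bag in every tree decomposition; so some bag has ≥ 4 vertices and tw(G) ≥ 3. Hence tw(G) = 3 exactly.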